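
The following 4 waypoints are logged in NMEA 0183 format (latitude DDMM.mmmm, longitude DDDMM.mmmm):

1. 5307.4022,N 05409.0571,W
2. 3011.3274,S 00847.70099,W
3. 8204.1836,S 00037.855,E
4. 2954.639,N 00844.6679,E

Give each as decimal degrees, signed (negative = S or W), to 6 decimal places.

1. 53.123370, -54.150952
2. -30.188790, -8.795017
3. -82.069727, 0.630917
4. 29.910650, 8.744465

Point 1:
  φ: degrees = first 2 digits = 53, minutes = 7.4022; 53 + 7.4022/60 = 53.1233700
  N ⇒ keep positive
  λ: degrees = first 3 digits = 54, minutes = 9.0571; 54 + 9.0571/60 = 54.1509517
  W → negative
Point 2:
  Latitude: split at 2 digits → 30° and 11.3274′; 30 + 11.3274/60 = 30.1887900
  S ⇒ negate
  Lon: degrees = first 3 digits = 8, minutes = 47.70099; 8 + 47.70099/60 = 8.7950165
  W → negative
Point 3:
  Latitude: degrees = first 2 digits = 82, minutes = 4.1836; 82 + 4.1836/60 = 82.0697267
  S → negative
  Lon: degrees = first 3 digits = 0, minutes = 37.855; 0 + 37.855/60 = 0.6309167
  E ⇒ keep positive
Point 4:
  φ: degrees = first 2 digits = 29, minutes = 54.639; 29 + 54.639/60 = 29.9106500
  N ⇒ keep positive
  λ: split at 3 digits → 008° and 44.6679′; 8 + 44.6679/60 = 8.7444650
  E → positive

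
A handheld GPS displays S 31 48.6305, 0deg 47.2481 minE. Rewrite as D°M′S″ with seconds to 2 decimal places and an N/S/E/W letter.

31°48′37.83″ S, 0°47′14.89″ E

φ: fractional minutes 0.63050 × 60 = 37.8300″
Lon: 47.24810′ → 47′ and 0.24810 × 60 = 14.8860″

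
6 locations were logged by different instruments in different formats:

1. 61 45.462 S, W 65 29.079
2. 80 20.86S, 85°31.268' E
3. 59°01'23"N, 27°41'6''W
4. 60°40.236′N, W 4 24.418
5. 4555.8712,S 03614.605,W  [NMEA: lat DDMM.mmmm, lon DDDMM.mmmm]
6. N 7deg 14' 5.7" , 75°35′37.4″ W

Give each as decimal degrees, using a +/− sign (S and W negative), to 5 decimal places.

Point 1:
  Lat: 61 + 45.462/60 = 61.757700
  S ⇒ negate
  λ: 65 + 29.079/60 = 65.484650
  W ⇒ negate
Point 2:
  Latitude: 20.86′ = 0.347667°; total 80.347667
  hemisphere S, so the sign is −
  λ: 31.268′ = 0.521133°; total 85.521133
  E → positive
Point 3:
  Latitude: 1′ + 23″ = 1.38333′; 59 + 1.38333/60 = 59.023056
  N → positive
  Longitude: 27° + 41/60 + 6/3600 = 27 + 0.683333 + 0.001667 = 27.685000
  W ⇒ negate
Point 4:
  Lat: 60 + 40.236/60 = 60.670600
  N ⇒ keep positive
  λ: 4 + 24.418/60 = 4.406967
  hemisphere W, so the sign is −
Point 5:
  φ: split at 2 digits → 45° and 55.8712′; 45 + 55.8712/60 = 45.931187
  hemisphere S, so the sign is −
  λ: degrees = first 3 digits = 36, minutes = 14.605; 36 + 14.605/60 = 36.243417
  hemisphere W, so the sign is −
Point 6:
  Lat: 14′ + 5.7″ = 14.09500′; 7 + 14.09500/60 = 7.234917
  N → positive
  Lon: 75 + 35/60 + 37.4/3600 = 75.593722
  hemisphere W, so the sign is −

1. -61.75770, -65.48465
2. -80.34767, 85.52113
3. 59.02306, -27.68500
4. 60.67060, -4.40697
5. -45.93119, -36.24342
6. 7.23492, -75.59372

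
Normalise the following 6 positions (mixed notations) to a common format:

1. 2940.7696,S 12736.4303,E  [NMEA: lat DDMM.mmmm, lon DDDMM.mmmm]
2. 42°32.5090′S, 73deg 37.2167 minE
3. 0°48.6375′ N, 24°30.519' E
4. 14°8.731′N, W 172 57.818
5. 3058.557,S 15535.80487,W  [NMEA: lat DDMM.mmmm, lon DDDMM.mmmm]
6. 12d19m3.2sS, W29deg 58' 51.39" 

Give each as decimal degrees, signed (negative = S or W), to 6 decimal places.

1. -29.679493, 127.607172
2. -42.541817, 73.620278
3. 0.810625, 24.508650
4. 14.145517, -172.963633
5. -30.975950, -155.596748
6. -12.317556, -29.980942

Point 1:
  φ: degrees = first 2 digits = 29, minutes = 40.7696; 29 + 40.7696/60 = 29.6794933
  hemisphere S, so the sign is −
  Longitude: split at 3 digits → 127° and 36.4303′; 127 + 36.4303/60 = 127.6071717
  E → positive
Point 2:
  φ: 32.509′ = 0.541817°; total 42.5418167
  S ⇒ negate
  Longitude: 37.2167′ = 0.620278°; total 73.6202783
  E → positive
Point 3:
  Latitude: 0 + 48.6375/60 = 0.8106250
  N → positive
  λ: 30.519′ = 0.508650°; total 24.5086500
  E → positive
Point 4:
  Lat: 8.731′ = 0.145517°; total 14.1455167
  N → positive
  λ: 57.818′ = 0.963633°; total 172.9636333
  W → negative
Point 5:
  Lat: split at 2 digits → 30° and 58.557′; 30 + 58.557/60 = 30.9759500
  S → negative
  λ: degrees = first 3 digits = 155, minutes = 35.80487; 155 + 35.80487/60 = 155.5967478
  W → negative
Point 6:
  φ: 12° + 19/60 + 3.2/3600 = 12 + 0.316667 + 0.000889 = 12.3175556
  S → negative
  λ: 58′ + 51.39″ = 58.85650′; 29 + 58.85650/60 = 29.9809417
  hemisphere W, so the sign is −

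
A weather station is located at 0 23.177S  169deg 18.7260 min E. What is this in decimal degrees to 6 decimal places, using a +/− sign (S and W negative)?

Lat: 0 + 23.177/60 = 0.3862833
S ⇒ negate
λ: 18.726′ = 0.312100°; total 169.3121000
E → positive

-0.386283, 169.312100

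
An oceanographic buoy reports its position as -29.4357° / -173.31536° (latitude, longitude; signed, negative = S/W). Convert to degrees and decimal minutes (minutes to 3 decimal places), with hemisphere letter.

Latitude is negative → S; |value| = 29.435700
Lat: 29° + 0.435700 × 60 = 29° 26.14200′
Longitude is negative → W; |value| = 173.315360
Longitude: fractional part 0.315360 → 18.92160 minutes

29° 26.142′ S, 173° 18.922′ W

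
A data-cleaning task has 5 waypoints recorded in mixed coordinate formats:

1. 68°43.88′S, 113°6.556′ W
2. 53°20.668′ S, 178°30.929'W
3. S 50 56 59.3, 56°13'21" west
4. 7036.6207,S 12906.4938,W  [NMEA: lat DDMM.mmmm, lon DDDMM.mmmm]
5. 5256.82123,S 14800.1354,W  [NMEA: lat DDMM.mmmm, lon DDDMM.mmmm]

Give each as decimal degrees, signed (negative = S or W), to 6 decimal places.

1. -68.731333, -113.109267
2. -53.344467, -178.515483
3. -50.949806, -56.222500
4. -70.610345, -129.108230
5. -52.947021, -148.002257

Point 1:
  Latitude: 43.88′ = 0.731333°; total 68.7313333
  S ⇒ negate
  Lon: 113 + 6.556/60 = 113.1092667
  W ⇒ negate
Point 2:
  Latitude: 20.668′ = 0.344467°; total 53.3444667
  S ⇒ negate
  Longitude: 178 + 30.929/60 = 178.5154833
  hemisphere W, so the sign is −
Point 3:
  Latitude: 50° + 56/60 + 59.3/3600 = 50 + 0.933333 + 0.016472 = 50.9498056
  S ⇒ negate
  Lon: 13′ + 21″ = 13.35000′; 56 + 13.35000/60 = 56.2225000
  W → negative
Point 4:
  Lat: degrees = first 2 digits = 70, minutes = 36.6207; 70 + 36.6207/60 = 70.6103450
  hemisphere S, so the sign is −
  Longitude: degrees = first 3 digits = 129, minutes = 6.4938; 129 + 6.4938/60 = 129.1082300
  W → negative
Point 5:
  φ: degrees = first 2 digits = 52, minutes = 56.82123; 52 + 56.82123/60 = 52.9470205
  hemisphere S, so the sign is −
  Lon: split at 3 digits → 148° and 0.1354′; 148 + 0.1354/60 = 148.0022567
  hemisphere W, so the sign is −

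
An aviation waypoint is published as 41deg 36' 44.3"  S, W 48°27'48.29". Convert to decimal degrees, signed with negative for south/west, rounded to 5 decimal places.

Latitude: 41 + 36/60 + 44.3/3600 = 41.612306
S → negative
Longitude: 48° + 27/60 + 48.29/3600 = 48 + 0.450000 + 0.013414 = 48.463414
W ⇒ negate

-41.61231, -48.46341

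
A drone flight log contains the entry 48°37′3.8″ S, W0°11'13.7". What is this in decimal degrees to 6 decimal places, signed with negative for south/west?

Latitude: 48° + 37/60 + 3.8/3600 = 48 + 0.616667 + 0.001056 = 48.6177222
hemisphere S, so the sign is −
Lon: 11′ + 13.7″ = 11.22833′; 0 + 11.22833/60 = 0.1871389
W ⇒ negate

-48.617722, -0.187139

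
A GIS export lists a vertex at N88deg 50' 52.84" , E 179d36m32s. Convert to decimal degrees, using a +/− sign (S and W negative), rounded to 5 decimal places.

φ: 88° + 50/60 + 52.84/3600 = 88 + 0.833333 + 0.014678 = 88.848011
N → positive
Longitude: 179 + 36/60 + 32/3600 = 179.608889
E → positive

88.84801, 179.60889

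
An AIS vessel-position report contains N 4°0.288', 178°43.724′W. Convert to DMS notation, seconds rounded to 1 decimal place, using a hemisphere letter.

4°00′17.3″ N, 178°43′43.4″ W

Latitude: 0.28800′ → 0′ and 0.28800 × 60 = 17.280″
λ: fractional minutes 0.72400 × 60 = 43.440″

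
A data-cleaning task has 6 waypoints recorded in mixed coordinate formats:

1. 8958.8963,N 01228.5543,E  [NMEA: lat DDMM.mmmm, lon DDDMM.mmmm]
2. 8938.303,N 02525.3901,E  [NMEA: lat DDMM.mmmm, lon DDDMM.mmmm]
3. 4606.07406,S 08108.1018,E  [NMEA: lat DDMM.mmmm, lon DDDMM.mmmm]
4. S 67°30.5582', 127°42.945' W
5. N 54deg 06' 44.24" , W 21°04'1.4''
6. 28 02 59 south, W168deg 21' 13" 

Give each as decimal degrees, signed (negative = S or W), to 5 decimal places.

Point 1:
  Latitude: degrees = first 2 digits = 89, minutes = 58.8963; 89 + 58.8963/60 = 89.981605
  N → positive
  Lon: split at 3 digits → 012° and 28.5543′; 12 + 28.5543/60 = 12.475905
  E ⇒ keep positive
Point 2:
  Latitude: degrees = first 2 digits = 89, minutes = 38.303; 89 + 38.303/60 = 89.638383
  N ⇒ keep positive
  Longitude: degrees = first 3 digits = 25, minutes = 25.3901; 25 + 25.3901/60 = 25.423168
  E → positive
Point 3:
  Latitude: degrees = first 2 digits = 46, minutes = 6.07406; 46 + 6.07406/60 = 46.101234
  hemisphere S, so the sign is −
  λ: split at 3 digits → 081° and 8.1018′; 81 + 8.1018/60 = 81.135030
  E → positive
Point 4:
  Lat: 67 + 30.5582/60 = 67.509303
  S ⇒ negate
  Lon: 42.945′ = 0.715750°; total 127.715750
  W ⇒ negate
Point 5:
  Latitude: 54° + 6/60 + 44.24/3600 = 54 + 0.100000 + 0.012289 = 54.112289
  N ⇒ keep positive
  Lon: 21 + 4/60 + 1.4/3600 = 21.067056
  W ⇒ negate
Point 6:
  φ: 28° + 2/60 + 59/3600 = 28 + 0.033333 + 0.016389 = 28.049722
  hemisphere S, so the sign is −
  λ: 21′ + 13″ = 21.21667′; 168 + 21.21667/60 = 168.353611
  hemisphere W, so the sign is −

1. 89.98161, 12.47591
2. 89.63838, 25.42317
3. -46.10123, 81.13503
4. -67.50930, -127.71575
5. 54.11229, -21.06706
6. -28.04972, -168.35361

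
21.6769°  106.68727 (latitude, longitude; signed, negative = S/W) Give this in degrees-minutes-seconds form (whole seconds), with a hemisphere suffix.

Lat: whole degrees 21; 40.61400′ → 40′ and 36.84″
Lon: 0.687270 × 60 = 41.23620′ → 41′, remainder × 60 = 14.17″

21°40′37″ N, 106°41′14″ E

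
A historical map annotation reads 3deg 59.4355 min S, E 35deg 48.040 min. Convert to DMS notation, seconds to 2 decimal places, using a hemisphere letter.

3°59′26.13″ S, 35°48′2.40″ E

Latitude: fractional minutes 0.43550 × 60 = 26.1300″
Lon: 48.04000′ → 48′ and 0.04000 × 60 = 2.4000″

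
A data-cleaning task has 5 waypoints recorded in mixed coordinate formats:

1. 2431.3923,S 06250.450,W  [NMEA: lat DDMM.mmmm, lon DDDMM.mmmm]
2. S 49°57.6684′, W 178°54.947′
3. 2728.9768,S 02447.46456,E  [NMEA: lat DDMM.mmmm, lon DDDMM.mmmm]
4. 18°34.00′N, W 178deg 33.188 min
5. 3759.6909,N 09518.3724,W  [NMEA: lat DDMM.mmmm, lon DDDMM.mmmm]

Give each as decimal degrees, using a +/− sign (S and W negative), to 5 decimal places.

1. -24.52321, -62.84083
2. -49.96114, -178.91578
3. -27.48295, 24.79108
4. 18.56667, -178.55313
5. 37.99485, -95.30621

Point 1:
  φ: degrees = first 2 digits = 24, minutes = 31.3923; 24 + 31.3923/60 = 24.523205
  S ⇒ negate
  λ: split at 3 digits → 062° and 50.45′; 62 + 50.45/60 = 62.840833
  W → negative
Point 2:
  Latitude: 57.6684′ = 0.961140°; total 49.961140
  S ⇒ negate
  λ: 178 + 54.947/60 = 178.915783
  W → negative
Point 3:
  Latitude: degrees = first 2 digits = 27, minutes = 28.9768; 27 + 28.9768/60 = 27.482947
  S → negative
  λ: split at 3 digits → 024° and 47.46456′; 24 + 47.46456/60 = 24.791076
  E → positive
Point 4:
  φ: 18 + 34/60 = 18.566667
  N ⇒ keep positive
  λ: 33.188′ = 0.553133°; total 178.553133
  hemisphere W, so the sign is −
Point 5:
  Lat: degrees = first 2 digits = 37, minutes = 59.6909; 37 + 59.6909/60 = 37.994848
  N → positive
  Lon: degrees = first 3 digits = 95, minutes = 18.3724; 95 + 18.3724/60 = 95.306207
  W ⇒ negate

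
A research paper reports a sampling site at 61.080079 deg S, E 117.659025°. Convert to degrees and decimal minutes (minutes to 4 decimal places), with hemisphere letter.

φ: 61° + 0.080079 × 60 = 61° 4.804740′
λ: minutes = (117.659025 − 117) × 60 = 39.541500

61° 4.8047′ S, 117° 39.5415′ E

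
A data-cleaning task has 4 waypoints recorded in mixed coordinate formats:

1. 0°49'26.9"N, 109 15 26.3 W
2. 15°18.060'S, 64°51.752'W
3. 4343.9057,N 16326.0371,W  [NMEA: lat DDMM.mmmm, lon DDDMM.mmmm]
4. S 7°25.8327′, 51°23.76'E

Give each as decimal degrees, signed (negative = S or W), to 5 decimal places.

Point 1:
  φ: 0 + 49/60 + 26.9/3600 = 0.824139
  N → positive
  λ: 109° + 15/60 + 26.3/3600 = 109 + 0.250000 + 0.007306 = 109.257306
  W → negative
Point 2:
  Lat: 18.06′ = 0.301000°; total 15.301000
  hemisphere S, so the sign is −
  λ: 51.752′ = 0.862533°; total 64.862533
  hemisphere W, so the sign is −
Point 3:
  Lat: degrees = first 2 digits = 43, minutes = 43.9057; 43 + 43.9057/60 = 43.731762
  N → positive
  λ: degrees = first 3 digits = 163, minutes = 26.0371; 163 + 26.0371/60 = 163.433952
  W → negative
Point 4:
  Latitude: 25.8327′ = 0.430545°; total 7.430545
  S ⇒ negate
  λ: 51 + 23.76/60 = 51.396000
  E ⇒ keep positive

1. 0.82414, -109.25731
2. -15.30100, -64.86253
3. 43.73176, -163.43395
4. -7.43055, 51.39600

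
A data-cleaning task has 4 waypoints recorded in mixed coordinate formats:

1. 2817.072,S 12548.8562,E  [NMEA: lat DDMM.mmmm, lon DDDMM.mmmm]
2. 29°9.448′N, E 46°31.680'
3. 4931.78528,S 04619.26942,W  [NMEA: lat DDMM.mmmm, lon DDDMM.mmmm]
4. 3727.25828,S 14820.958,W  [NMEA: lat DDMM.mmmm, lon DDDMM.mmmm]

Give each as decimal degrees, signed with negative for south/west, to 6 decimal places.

1. -28.284533, 125.814270
2. 29.157467, 46.528000
3. -49.529755, -46.321157
4. -37.454305, -148.349300

Point 1:
  Lat: degrees = first 2 digits = 28, minutes = 17.072; 28 + 17.072/60 = 28.2845333
  hemisphere S, so the sign is −
  Lon: degrees = first 3 digits = 125, minutes = 48.8562; 125 + 48.8562/60 = 125.8142700
  E ⇒ keep positive
Point 2:
  Latitude: 9.448′ = 0.157467°; total 29.1574667
  N → positive
  Longitude: 31.68′ = 0.528000°; total 46.5280000
  E ⇒ keep positive
Point 3:
  Latitude: split at 2 digits → 49° and 31.78528′; 49 + 31.78528/60 = 49.5297547
  hemisphere S, so the sign is −
  Longitude: degrees = first 3 digits = 46, minutes = 19.26942; 46 + 19.26942/60 = 46.3211570
  W ⇒ negate
Point 4:
  Lat: split at 2 digits → 37° and 27.25828′; 37 + 27.25828/60 = 37.4543047
  S → negative
  λ: split at 3 digits → 148° and 20.958′; 148 + 20.958/60 = 148.3493000
  hemisphere W, so the sign is −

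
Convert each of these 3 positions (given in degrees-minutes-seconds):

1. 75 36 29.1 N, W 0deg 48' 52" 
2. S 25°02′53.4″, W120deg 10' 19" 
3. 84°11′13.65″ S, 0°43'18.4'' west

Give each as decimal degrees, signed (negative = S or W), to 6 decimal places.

Point 1:
  φ: 36′ + 29.1″ = 36.48500′; 75 + 36.48500/60 = 75.6080833
  N ⇒ keep positive
  λ: 0° + 48/60 + 52/3600 = 0 + 0.800000 + 0.014444 = 0.8144444
  hemisphere W, so the sign is −
Point 2:
  Lat: 2′ + 53.4″ = 2.89000′; 25 + 2.89000/60 = 25.0481667
  hemisphere S, so the sign is −
  Lon: 120 + 10/60 + 19/3600 = 120.1719444
  W ⇒ negate
Point 3:
  Lat: 11′ + 13.65″ = 11.22750′; 84 + 11.22750/60 = 84.1871250
  S ⇒ negate
  Longitude: 0° + 43/60 + 18.4/3600 = 0 + 0.716667 + 0.005111 = 0.7217778
  W ⇒ negate

1. 75.608083, -0.814444
2. -25.048167, -120.171944
3. -84.187125, -0.721778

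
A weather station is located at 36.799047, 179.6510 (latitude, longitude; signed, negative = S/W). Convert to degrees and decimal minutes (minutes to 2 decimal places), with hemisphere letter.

36° 47.94′ N, 179° 39.06′ E

φ: minutes = (36.799047 − 36) × 60 = 47.9428
Lon: minutes = (179.651000 − 179) × 60 = 39.0600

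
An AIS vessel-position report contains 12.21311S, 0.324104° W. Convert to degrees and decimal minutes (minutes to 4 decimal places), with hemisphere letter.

12° 12.7866′ S, 0° 19.4462′ W

φ: fractional part 0.213110 → 12.786600 minutes
Longitude: minutes = (0.324104 − 0) × 60 = 19.446240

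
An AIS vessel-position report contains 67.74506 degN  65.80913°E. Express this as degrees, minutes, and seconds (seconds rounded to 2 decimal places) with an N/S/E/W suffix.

Lat: 0.745060° → 44.70360′; 0.70360 × 60 = 42.2160″
Longitude: 0.809130° → 48.54780′; 0.54780 × 60 = 32.8680″

67°44′42.22″ N, 65°48′32.87″ E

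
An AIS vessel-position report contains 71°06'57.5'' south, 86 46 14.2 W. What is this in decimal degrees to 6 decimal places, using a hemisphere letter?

Lat: 71° + 6/60 + 57.5/3600 = 71 + 0.100000 + 0.015972 = 71.1159722
Longitude: 86° + 46/60 + 14.2/3600 = 86 + 0.766667 + 0.003944 = 86.7706111

71.115972° S, 86.770611° W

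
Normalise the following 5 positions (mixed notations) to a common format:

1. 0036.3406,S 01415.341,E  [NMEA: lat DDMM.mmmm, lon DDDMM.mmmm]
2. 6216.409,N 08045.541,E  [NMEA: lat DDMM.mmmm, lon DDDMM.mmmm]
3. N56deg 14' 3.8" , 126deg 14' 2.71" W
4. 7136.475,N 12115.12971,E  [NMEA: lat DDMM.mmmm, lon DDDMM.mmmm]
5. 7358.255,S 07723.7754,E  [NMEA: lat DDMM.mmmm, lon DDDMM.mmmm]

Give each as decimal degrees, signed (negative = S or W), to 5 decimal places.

Point 1:
  Latitude: degrees = first 2 digits = 0, minutes = 36.3406; 0 + 36.3406/60 = 0.605677
  hemisphere S, so the sign is −
  Longitude: degrees = first 3 digits = 14, minutes = 15.341; 14 + 15.341/60 = 14.255683
  E ⇒ keep positive
Point 2:
  φ: split at 2 digits → 62° and 16.409′; 62 + 16.409/60 = 62.273483
  N ⇒ keep positive
  Lon: split at 3 digits → 080° and 45.541′; 80 + 45.541/60 = 80.759017
  E ⇒ keep positive
Point 3:
  Latitude: 56° + 14/60 + 3.8/3600 = 56 + 0.233333 + 0.001056 = 56.234389
  N → positive
  Longitude: 126° + 14/60 + 2.71/3600 = 126 + 0.233333 + 0.000753 = 126.234086
  W ⇒ negate
Point 4:
  φ: split at 2 digits → 71° and 36.475′; 71 + 36.475/60 = 71.607917
  N ⇒ keep positive
  Longitude: degrees = first 3 digits = 121, minutes = 15.12971; 121 + 15.12971/60 = 121.252162
  E → positive
Point 5:
  φ: split at 2 digits → 73° and 58.255′; 73 + 58.255/60 = 73.970917
  S ⇒ negate
  Longitude: split at 3 digits → 077° and 23.7754′; 77 + 23.7754/60 = 77.396257
  E → positive

1. -0.60568, 14.25568
2. 62.27348, 80.75902
3. 56.23439, -126.23409
4. 71.60792, 121.25216
5. -73.97092, 77.39626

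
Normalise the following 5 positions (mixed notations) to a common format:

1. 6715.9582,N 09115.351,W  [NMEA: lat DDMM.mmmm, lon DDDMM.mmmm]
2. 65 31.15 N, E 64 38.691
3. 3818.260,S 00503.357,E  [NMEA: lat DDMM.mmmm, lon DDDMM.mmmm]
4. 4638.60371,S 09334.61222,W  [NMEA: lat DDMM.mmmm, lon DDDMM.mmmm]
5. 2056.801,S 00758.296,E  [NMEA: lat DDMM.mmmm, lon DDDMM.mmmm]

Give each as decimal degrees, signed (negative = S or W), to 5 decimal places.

Point 1:
  φ: degrees = first 2 digits = 67, minutes = 15.9582; 67 + 15.9582/60 = 67.265970
  N ⇒ keep positive
  Lon: split at 3 digits → 091° and 15.351′; 91 + 15.351/60 = 91.255850
  hemisphere W, so the sign is −
Point 2:
  Lat: 31.15′ = 0.519167°; total 65.519167
  N → positive
  Longitude: 38.691′ = 0.644850°; total 64.644850
  E ⇒ keep positive
Point 3:
  φ: split at 2 digits → 38° and 18.26′; 38 + 18.26/60 = 38.304333
  S → negative
  λ: split at 3 digits → 005° and 3.357′; 5 + 3.357/60 = 5.055950
  E ⇒ keep positive
Point 4:
  Latitude: degrees = first 2 digits = 46, minutes = 38.60371; 46 + 38.60371/60 = 46.643395
  S → negative
  λ: degrees = first 3 digits = 93, minutes = 34.61222; 93 + 34.61222/60 = 93.576870
  W ⇒ negate
Point 5:
  Lat: split at 2 digits → 20° and 56.801′; 20 + 56.801/60 = 20.946683
  hemisphere S, so the sign is −
  Lon: split at 3 digits → 007° and 58.296′; 7 + 58.296/60 = 7.971600
  E ⇒ keep positive

1. 67.26597, -91.25585
2. 65.51917, 64.64485
3. -38.30433, 5.05595
4. -46.64340, -93.57687
5. -20.94668, 7.97160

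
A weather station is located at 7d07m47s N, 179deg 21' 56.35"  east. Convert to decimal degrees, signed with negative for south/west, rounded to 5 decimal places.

7.12972, 179.36565

Latitude: 7′ + 47″ = 7.78333′; 7 + 7.78333/60 = 7.129722
N → positive
λ: 21′ + 56.35″ = 21.93917′; 179 + 21.93917/60 = 179.365653
E ⇒ keep positive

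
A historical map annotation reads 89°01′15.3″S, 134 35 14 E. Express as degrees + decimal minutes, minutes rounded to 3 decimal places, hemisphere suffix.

φ: seconds/60 = 0.25500; minutes = 1 + 0.25500 = 1.25500
λ: 35 + 14/60 = 35.23333′

89° 1.255′ S, 134° 35.233′ E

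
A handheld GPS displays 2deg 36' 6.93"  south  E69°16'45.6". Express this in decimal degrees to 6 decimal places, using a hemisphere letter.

2.601925° S, 69.279333° E

Latitude: 36′ + 6.93″ = 36.11550′; 2 + 36.11550/60 = 2.6019250
λ: 16′ + 45.6″ = 16.76000′; 69 + 16.76000/60 = 69.2793333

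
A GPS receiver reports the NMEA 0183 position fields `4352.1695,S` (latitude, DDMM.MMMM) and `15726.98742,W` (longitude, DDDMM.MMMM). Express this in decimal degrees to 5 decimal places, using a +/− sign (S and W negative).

-43.86949, -157.44979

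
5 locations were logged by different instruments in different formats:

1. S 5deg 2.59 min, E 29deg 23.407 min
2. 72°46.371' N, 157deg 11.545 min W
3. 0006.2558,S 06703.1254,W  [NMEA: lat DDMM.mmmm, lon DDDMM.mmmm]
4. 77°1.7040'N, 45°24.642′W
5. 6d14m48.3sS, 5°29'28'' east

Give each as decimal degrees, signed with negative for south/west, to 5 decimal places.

1. -5.04317, 29.39012
2. 72.77285, -157.19242
3. -0.10426, -67.05209
4. 77.02840, -45.41070
5. -6.24675, 5.49111

Point 1:
  Latitude: 2.59′ = 0.043167°; total 5.043167
  S → negative
  λ: 23.407′ = 0.390117°; total 29.390117
  E → positive
Point 2:
  φ: 72 + 46.371/60 = 72.772850
  N ⇒ keep positive
  Longitude: 157 + 11.545/60 = 157.192417
  W → negative
Point 3:
  φ: split at 2 digits → 00° and 6.2558′; 0 + 6.2558/60 = 0.104263
  S ⇒ negate
  Lon: split at 3 digits → 067° and 3.1254′; 67 + 3.1254/60 = 67.052090
  W → negative
Point 4:
  φ: 1.704′ = 0.028400°; total 77.028400
  N → positive
  Longitude: 45 + 24.642/60 = 45.410700
  hemisphere W, so the sign is −
Point 5:
  φ: 6 + 14/60 + 48.3/3600 = 6.246750
  hemisphere S, so the sign is −
  λ: 29′ + 28″ = 29.46667′; 5 + 29.46667/60 = 5.491111
  E ⇒ keep positive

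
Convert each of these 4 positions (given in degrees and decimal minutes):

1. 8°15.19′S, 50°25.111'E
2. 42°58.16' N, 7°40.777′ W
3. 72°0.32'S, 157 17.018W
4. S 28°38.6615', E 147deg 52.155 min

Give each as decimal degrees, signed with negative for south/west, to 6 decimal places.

1. -8.253167, 50.418517
2. 42.969333, -7.679617
3. -72.005333, -157.283633
4. -28.644358, 147.869250

Point 1:
  Latitude: 8 + 15.19/60 = 8.2531667
  S ⇒ negate
  Lon: 25.111′ = 0.418517°; total 50.4185167
  E ⇒ keep positive
Point 2:
  Latitude: 58.16′ = 0.969333°; total 42.9693333
  N ⇒ keep positive
  Lon: 40.777′ = 0.679617°; total 7.6796167
  W → negative
Point 3:
  Latitude: 72 + 0.32/60 = 72.0053333
  hemisphere S, so the sign is −
  Longitude: 17.018′ = 0.283633°; total 157.2836333
  W → negative
Point 4:
  φ: 28 + 38.6615/60 = 28.6443583
  S → negative
  Longitude: 52.155′ = 0.869250°; total 147.8692500
  E ⇒ keep positive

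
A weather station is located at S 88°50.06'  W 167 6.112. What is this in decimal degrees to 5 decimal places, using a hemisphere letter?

Lat: 88 + 50.06/60 = 88.834333
Longitude: 6.112′ = 0.101867°; total 167.101867

88.83433° S, 167.10187° W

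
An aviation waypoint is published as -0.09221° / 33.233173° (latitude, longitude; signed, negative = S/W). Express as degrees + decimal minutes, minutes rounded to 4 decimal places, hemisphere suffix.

0° 5.5326′ S, 33° 13.9904′ E

Latitude is negative → S; |value| = 0.092210
φ: minutes = (0.092210 − 0) × 60 = 5.532600
Lon: fractional part 0.233173 → 13.990380 minutes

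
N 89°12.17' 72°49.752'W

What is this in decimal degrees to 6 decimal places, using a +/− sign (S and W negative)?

Latitude: 12.17′ = 0.202833°; total 89.2028333
N → positive
λ: 49.752′ = 0.829200°; total 72.8292000
W ⇒ negate

89.202833, -72.829200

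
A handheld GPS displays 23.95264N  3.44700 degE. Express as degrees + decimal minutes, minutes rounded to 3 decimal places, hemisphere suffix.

Latitude: fractional part 0.952640 → 57.15840 minutes
λ: 3° + 0.447000 × 60 = 3° 26.82000′

23° 57.158′ N, 3° 26.820′ E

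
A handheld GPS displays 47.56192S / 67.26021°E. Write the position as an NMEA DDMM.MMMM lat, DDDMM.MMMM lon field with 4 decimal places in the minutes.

4733.7152,S / 06715.6126,E

Latitude: fractional part 0.561920 → 33.715200 minutes
Lon: minutes = (67.260210 − 67) × 60 = 15.612600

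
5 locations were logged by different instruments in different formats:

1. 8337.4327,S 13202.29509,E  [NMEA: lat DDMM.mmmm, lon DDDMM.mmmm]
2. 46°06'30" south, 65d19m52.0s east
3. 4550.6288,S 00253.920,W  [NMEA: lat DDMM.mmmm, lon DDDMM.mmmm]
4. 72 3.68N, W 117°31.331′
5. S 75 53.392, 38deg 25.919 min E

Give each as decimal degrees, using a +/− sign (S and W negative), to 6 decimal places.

1. -83.623878, 132.038252
2. -46.108333, 65.331111
3. -45.843813, -2.898667
4. 72.061333, -117.522183
5. -75.889867, 38.431983

Point 1:
  φ: split at 2 digits → 83° and 37.4327′; 83 + 37.4327/60 = 83.6238783
  hemisphere S, so the sign is −
  Lon: degrees = first 3 digits = 132, minutes = 2.29509; 132 + 2.29509/60 = 132.0382515
  E ⇒ keep positive
Point 2:
  Latitude: 6′ + 30″ = 6.50000′; 46 + 6.50000/60 = 46.1083333
  hemisphere S, so the sign is −
  Lon: 65 + 19/60 + 52/3600 = 65.3311111
  E → positive
Point 3:
  Latitude: degrees = first 2 digits = 45, minutes = 50.6288; 45 + 50.6288/60 = 45.8438133
  S ⇒ negate
  λ: split at 3 digits → 002° and 53.92′; 2 + 53.92/60 = 2.8986667
  W ⇒ negate
Point 4:
  Lat: 3.68′ = 0.061333°; total 72.0613333
  N → positive
  Longitude: 31.331′ = 0.522183°; total 117.5221833
  hemisphere W, so the sign is −
Point 5:
  Lat: 53.392′ = 0.889867°; total 75.8898667
  S → negative
  λ: 25.919′ = 0.431983°; total 38.4319833
  E → positive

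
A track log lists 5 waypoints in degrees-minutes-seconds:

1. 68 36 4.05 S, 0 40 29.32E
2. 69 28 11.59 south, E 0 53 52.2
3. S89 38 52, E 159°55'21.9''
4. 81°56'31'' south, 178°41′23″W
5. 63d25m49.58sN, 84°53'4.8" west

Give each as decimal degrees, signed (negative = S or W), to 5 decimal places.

1. -68.60113, 0.67481
2. -69.46989, 0.89783
3. -89.64778, 159.92275
4. -81.94194, -178.68972
5. 63.43044, -84.88467

Point 1:
  φ: 36′ + 4.05″ = 36.06750′; 68 + 36.06750/60 = 68.601125
  hemisphere S, so the sign is −
  Longitude: 0° + 40/60 + 29.32/3600 = 0 + 0.666667 + 0.008144 = 0.674811
  E ⇒ keep positive
Point 2:
  Lat: 69 + 28/60 + 11.59/3600 = 69.469886
  hemisphere S, so the sign is −
  Lon: 0° + 53/60 + 52.2/3600 = 0 + 0.883333 + 0.014500 = 0.897833
  E → positive
Point 3:
  Lat: 89° + 38/60 + 52/3600 = 89 + 0.633333 + 0.014444 = 89.647778
  S → negative
  λ: 55′ + 21.9″ = 55.36500′; 159 + 55.36500/60 = 159.922750
  E ⇒ keep positive
Point 4:
  Lat: 81 + 56/60 + 31/3600 = 81.941944
  hemisphere S, so the sign is −
  Lon: 41′ + 23″ = 41.38333′; 178 + 41.38333/60 = 178.689722
  hemisphere W, so the sign is −
Point 5:
  Latitude: 63 + 25/60 + 49.58/3600 = 63.430439
  N ⇒ keep positive
  Longitude: 84 + 53/60 + 4.8/3600 = 84.884667
  W ⇒ negate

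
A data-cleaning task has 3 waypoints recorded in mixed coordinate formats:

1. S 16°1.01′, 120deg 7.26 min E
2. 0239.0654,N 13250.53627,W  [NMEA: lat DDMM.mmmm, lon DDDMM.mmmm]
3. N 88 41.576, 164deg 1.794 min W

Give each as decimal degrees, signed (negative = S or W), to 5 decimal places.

1. -16.01683, 120.12100
2. 2.65109, -132.84227
3. 88.69293, -164.02990

Point 1:
  Latitude: 16 + 1.01/60 = 16.016833
  S ⇒ negate
  λ: 7.26′ = 0.121000°; total 120.121000
  E ⇒ keep positive
Point 2:
  φ: split at 2 digits → 02° and 39.0654′; 2 + 39.0654/60 = 2.651090
  N ⇒ keep positive
  λ: degrees = first 3 digits = 132, minutes = 50.53627; 132 + 50.53627/60 = 132.842271
  W ⇒ negate
Point 3:
  Latitude: 88 + 41.576/60 = 88.692933
  N ⇒ keep positive
  λ: 164 + 1.794/60 = 164.029900
  W ⇒ negate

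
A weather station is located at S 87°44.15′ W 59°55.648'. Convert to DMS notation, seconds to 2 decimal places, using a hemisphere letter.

87°44′9.00″ S, 59°55′38.88″ W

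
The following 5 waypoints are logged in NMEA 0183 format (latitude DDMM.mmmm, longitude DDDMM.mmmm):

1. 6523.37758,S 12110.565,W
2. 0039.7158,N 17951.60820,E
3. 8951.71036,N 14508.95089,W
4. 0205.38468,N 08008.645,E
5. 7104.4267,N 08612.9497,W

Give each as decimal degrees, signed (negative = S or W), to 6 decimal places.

1. -65.389626, -121.176083
2. 0.661930, 179.860137
3. 89.861839, -145.149182
4. 2.089745, 80.144083
5. 71.073778, -86.215828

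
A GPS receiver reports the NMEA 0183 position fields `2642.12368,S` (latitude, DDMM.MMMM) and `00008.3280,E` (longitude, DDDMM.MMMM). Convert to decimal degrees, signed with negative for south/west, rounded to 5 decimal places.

Lat: split at 2 digits → 26° and 42.12368′; 26 + 42.12368/60 = 26.702061
S ⇒ negate
λ: degrees = first 3 digits = 0, minutes = 8.328; 0 + 8.328/60 = 0.138800
E → positive

-26.70206, 0.13880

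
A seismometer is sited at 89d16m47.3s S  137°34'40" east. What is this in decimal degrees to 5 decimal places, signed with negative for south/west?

-89.27981, 137.57778

Lat: 16′ + 47.3″ = 16.78833′; 89 + 16.78833/60 = 89.279806
hemisphere S, so the sign is −
Longitude: 137° + 34/60 + 40/3600 = 137 + 0.566667 + 0.011111 = 137.577778
E ⇒ keep positive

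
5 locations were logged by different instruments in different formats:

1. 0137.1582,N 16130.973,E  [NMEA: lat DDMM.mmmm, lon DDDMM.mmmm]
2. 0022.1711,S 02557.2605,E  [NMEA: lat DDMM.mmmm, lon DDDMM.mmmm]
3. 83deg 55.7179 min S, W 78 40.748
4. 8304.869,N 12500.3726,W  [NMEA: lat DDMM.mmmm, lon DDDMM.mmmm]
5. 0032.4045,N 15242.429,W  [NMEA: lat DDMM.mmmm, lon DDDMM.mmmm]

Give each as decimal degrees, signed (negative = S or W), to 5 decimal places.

Point 1:
  Latitude: split at 2 digits → 01° and 37.1582′; 1 + 37.1582/60 = 1.619303
  N → positive
  Longitude: degrees = first 3 digits = 161, minutes = 30.973; 161 + 30.973/60 = 161.516217
  E ⇒ keep positive
Point 2:
  φ: split at 2 digits → 00° and 22.1711′; 0 + 22.1711/60 = 0.369518
  hemisphere S, so the sign is −
  Lon: split at 3 digits → 025° and 57.2605′; 25 + 57.2605/60 = 25.954342
  E ⇒ keep positive
Point 3:
  φ: 83 + 55.7179/60 = 83.928632
  hemisphere S, so the sign is −
  Lon: 78 + 40.748/60 = 78.679133
  W ⇒ negate
Point 4:
  Lat: split at 2 digits → 83° and 4.869′; 83 + 4.869/60 = 83.081150
  N → positive
  λ: split at 3 digits → 125° and 0.3726′; 125 + 0.3726/60 = 125.006210
  W ⇒ negate
Point 5:
  Latitude: split at 2 digits → 00° and 32.4045′; 0 + 32.4045/60 = 0.540075
  N ⇒ keep positive
  Lon: degrees = first 3 digits = 152, minutes = 42.429; 152 + 42.429/60 = 152.707150
  hemisphere W, so the sign is −

1. 1.61930, 161.51622
2. -0.36952, 25.95434
3. -83.92863, -78.67913
4. 83.08115, -125.00621
5. 0.54008, -152.70715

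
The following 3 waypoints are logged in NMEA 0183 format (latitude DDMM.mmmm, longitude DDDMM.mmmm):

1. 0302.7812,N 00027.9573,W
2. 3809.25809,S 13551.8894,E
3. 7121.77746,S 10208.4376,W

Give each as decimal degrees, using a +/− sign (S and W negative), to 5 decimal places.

1. 3.04635, -0.46596
2. -38.15430, 135.86482
3. -71.36296, -102.14063

Point 1:
  φ: degrees = first 2 digits = 3, minutes = 2.7812; 3 + 2.7812/60 = 3.046353
  N ⇒ keep positive
  Longitude: split at 3 digits → 000° and 27.9573′; 0 + 27.9573/60 = 0.465955
  W ⇒ negate
Point 2:
  Latitude: degrees = first 2 digits = 38, minutes = 9.25809; 38 + 9.25809/60 = 38.154302
  S ⇒ negate
  Longitude: degrees = first 3 digits = 135, minutes = 51.8894; 135 + 51.8894/60 = 135.864823
  E ⇒ keep positive
Point 3:
  φ: split at 2 digits → 71° and 21.77746′; 71 + 21.77746/60 = 71.362958
  S → negative
  Longitude: split at 3 digits → 102° and 8.4376′; 102 + 8.4376/60 = 102.140627
  W → negative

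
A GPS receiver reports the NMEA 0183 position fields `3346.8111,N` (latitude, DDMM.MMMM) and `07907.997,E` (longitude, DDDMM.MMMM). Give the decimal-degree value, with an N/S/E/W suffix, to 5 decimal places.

33.78019° N, 79.13328° E

Lat: split at 2 digits → 33° and 46.8111′; 33 + 46.8111/60 = 33.780185
Lon: degrees = first 3 digits = 79, minutes = 7.997; 79 + 7.997/60 = 79.133283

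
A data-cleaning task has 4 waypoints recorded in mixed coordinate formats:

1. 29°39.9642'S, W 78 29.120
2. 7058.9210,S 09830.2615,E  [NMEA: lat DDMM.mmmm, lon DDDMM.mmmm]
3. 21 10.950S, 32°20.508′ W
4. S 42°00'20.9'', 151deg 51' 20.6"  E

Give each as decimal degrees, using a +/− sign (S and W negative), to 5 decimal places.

Point 1:
  Latitude: 39.9642′ = 0.666070°; total 29.666070
  hemisphere S, so the sign is −
  λ: 29.12′ = 0.485333°; total 78.485333
  W ⇒ negate
Point 2:
  Lat: split at 2 digits → 70° and 58.921′; 70 + 58.921/60 = 70.982017
  hemisphere S, so the sign is −
  Longitude: degrees = first 3 digits = 98, minutes = 30.2615; 98 + 30.2615/60 = 98.504358
  E → positive
Point 3:
  φ: 21 + 10.95/60 = 21.182500
  hemisphere S, so the sign is −
  Lon: 20.508′ = 0.341800°; total 32.341800
  hemisphere W, so the sign is −
Point 4:
  φ: 42° + 0/60 + 20.9/3600 = 42 + 0.000000 + 0.005806 = 42.005806
  hemisphere S, so the sign is −
  λ: 51′ + 20.6″ = 51.34333′; 151 + 51.34333/60 = 151.855722
  E → positive

1. -29.66607, -78.48533
2. -70.98202, 98.50436
3. -21.18250, -32.34180
4. -42.00581, 151.85572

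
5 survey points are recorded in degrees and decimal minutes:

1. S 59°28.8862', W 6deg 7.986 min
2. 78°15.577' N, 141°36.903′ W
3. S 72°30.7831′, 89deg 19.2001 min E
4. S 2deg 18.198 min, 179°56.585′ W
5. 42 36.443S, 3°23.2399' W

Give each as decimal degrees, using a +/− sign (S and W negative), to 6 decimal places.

Point 1:
  φ: 59 + 28.8862/60 = 59.4814367
  S → negative
  Longitude: 7.986′ = 0.133100°; total 6.1331000
  hemisphere W, so the sign is −
Point 2:
  Latitude: 15.577′ = 0.259617°; total 78.2596167
  N ⇒ keep positive
  Longitude: 141 + 36.903/60 = 141.6150500
  W → negative
Point 3:
  Lat: 72 + 30.7831/60 = 72.5130517
  S → negative
  Longitude: 19.2001′ = 0.320002°; total 89.3200017
  E → positive
Point 4:
  φ: 18.198′ = 0.303300°; total 2.3033000
  hemisphere S, so the sign is −
  λ: 56.585′ = 0.943083°; total 179.9430833
  hemisphere W, so the sign is −
Point 5:
  φ: 36.443′ = 0.607383°; total 42.6073833
  S ⇒ negate
  Longitude: 23.2399′ = 0.387332°; total 3.3873317
  hemisphere W, so the sign is −

1. -59.481437, -6.133100
2. 78.259617, -141.615050
3. -72.513052, 89.320002
4. -2.303300, -179.943083
5. -42.607383, -3.387332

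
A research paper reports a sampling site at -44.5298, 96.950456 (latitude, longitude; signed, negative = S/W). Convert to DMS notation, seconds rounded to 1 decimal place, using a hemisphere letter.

44°31′47.3″ S, 96°57′1.6″ E

Latitude is negative → S; |value| = 44.529800
Lat: whole degrees 44; 31.78800′ → 31′ and 47.280″
Lon: 0.950456 × 60 = 57.02736′ → 57′, remainder × 60 = 1.642″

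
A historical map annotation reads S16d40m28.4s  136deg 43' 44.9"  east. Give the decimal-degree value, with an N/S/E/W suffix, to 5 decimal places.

16.67456° S, 136.72914° E

Latitude: 40′ + 28.4″ = 40.47333′; 16 + 40.47333/60 = 16.674556
λ: 136° + 43/60 + 44.9/3600 = 136 + 0.716667 + 0.012472 = 136.729139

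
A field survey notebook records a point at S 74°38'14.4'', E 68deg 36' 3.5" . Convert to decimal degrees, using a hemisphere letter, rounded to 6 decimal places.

74.637333° S, 68.600972° E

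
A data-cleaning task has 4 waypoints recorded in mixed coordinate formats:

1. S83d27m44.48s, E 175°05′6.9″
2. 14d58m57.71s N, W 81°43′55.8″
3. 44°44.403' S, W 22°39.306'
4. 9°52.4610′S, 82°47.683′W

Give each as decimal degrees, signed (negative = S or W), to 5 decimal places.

Point 1:
  φ: 83° + 27/60 + 44.48/3600 = 83 + 0.450000 + 0.012356 = 83.462356
  S → negative
  Longitude: 5′ + 6.9″ = 5.11500′; 175 + 5.11500/60 = 175.085250
  E → positive
Point 2:
  φ: 14 + 58/60 + 57.71/3600 = 14.982697
  N ⇒ keep positive
  Longitude: 81 + 43/60 + 55.8/3600 = 81.732167
  W ⇒ negate
Point 3:
  φ: 44 + 44.403/60 = 44.740050
  S → negative
  Lon: 22 + 39.306/60 = 22.655100
  hemisphere W, so the sign is −
Point 4:
  Lat: 9 + 52.461/60 = 9.874350
  S → negative
  Lon: 47.683′ = 0.794717°; total 82.794717
  W → negative

1. -83.46236, 175.08525
2. 14.98270, -81.73217
3. -44.74005, -22.65510
4. -9.87435, -82.79472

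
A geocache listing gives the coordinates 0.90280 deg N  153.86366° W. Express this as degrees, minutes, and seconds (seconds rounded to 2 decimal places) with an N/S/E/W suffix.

Latitude: whole degrees 0; 54.16800′ → 54′ and 10.0800″
Lon: 0.863660 × 60 = 51.81960′ → 51′, remainder × 60 = 49.1760″

0°54′10.08″ N, 153°51′49.18″ W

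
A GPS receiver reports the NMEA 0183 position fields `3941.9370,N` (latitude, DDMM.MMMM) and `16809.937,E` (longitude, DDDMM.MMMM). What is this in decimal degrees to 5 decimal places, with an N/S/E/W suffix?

39.69895° N, 168.16562° E

Latitude: degrees = first 2 digits = 39, minutes = 41.937; 39 + 41.937/60 = 39.698950
λ: split at 3 digits → 168° and 9.937′; 168 + 9.937/60 = 168.165617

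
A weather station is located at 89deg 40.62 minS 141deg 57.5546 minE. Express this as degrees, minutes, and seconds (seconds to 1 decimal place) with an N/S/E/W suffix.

89°40′37.2″ S, 141°57′33.3″ E

Lat: 40.62000′ → 40′ and 0.62000 × 60 = 37.200″
Lon: fractional minutes 0.55460 × 60 = 33.276″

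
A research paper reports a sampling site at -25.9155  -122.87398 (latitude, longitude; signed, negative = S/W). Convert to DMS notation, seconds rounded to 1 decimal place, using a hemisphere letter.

25°54′55.8″ S, 122°52′26.3″ W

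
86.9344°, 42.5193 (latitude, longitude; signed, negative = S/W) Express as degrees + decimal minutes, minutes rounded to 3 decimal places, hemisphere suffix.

86° 56.064′ N, 42° 31.158′ E

φ: minutes = (86.934400 − 86) × 60 = 56.06400
Longitude: minutes = (42.519300 − 42) × 60 = 31.15800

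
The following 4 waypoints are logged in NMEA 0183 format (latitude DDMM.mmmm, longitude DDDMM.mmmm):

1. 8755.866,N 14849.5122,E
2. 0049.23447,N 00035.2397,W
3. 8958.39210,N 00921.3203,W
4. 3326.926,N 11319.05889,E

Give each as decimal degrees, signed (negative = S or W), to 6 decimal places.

1. 87.931100, 148.825203
2. 0.820575, -0.587328
3. 89.973202, -9.355338
4. 33.448767, 113.317648

Point 1:
  Lat: split at 2 digits → 87° and 55.866′; 87 + 55.866/60 = 87.9311000
  N → positive
  λ: degrees = first 3 digits = 148, minutes = 49.5122; 148 + 49.5122/60 = 148.8252033
  E → positive
Point 2:
  Latitude: split at 2 digits → 00° and 49.23447′; 0 + 49.23447/60 = 0.8205745
  N ⇒ keep positive
  Lon: split at 3 digits → 000° and 35.2397′; 0 + 35.2397/60 = 0.5873283
  W → negative
Point 3:
  Latitude: split at 2 digits → 89° and 58.3921′; 89 + 58.3921/60 = 89.9732017
  N → positive
  Lon: split at 3 digits → 009° and 21.3203′; 9 + 21.3203/60 = 9.3553383
  hemisphere W, so the sign is −
Point 4:
  Latitude: split at 2 digits → 33° and 26.926′; 33 + 26.926/60 = 33.4487667
  N ⇒ keep positive
  Longitude: degrees = first 3 digits = 113, minutes = 19.05889; 113 + 19.05889/60 = 113.3176482
  E ⇒ keep positive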